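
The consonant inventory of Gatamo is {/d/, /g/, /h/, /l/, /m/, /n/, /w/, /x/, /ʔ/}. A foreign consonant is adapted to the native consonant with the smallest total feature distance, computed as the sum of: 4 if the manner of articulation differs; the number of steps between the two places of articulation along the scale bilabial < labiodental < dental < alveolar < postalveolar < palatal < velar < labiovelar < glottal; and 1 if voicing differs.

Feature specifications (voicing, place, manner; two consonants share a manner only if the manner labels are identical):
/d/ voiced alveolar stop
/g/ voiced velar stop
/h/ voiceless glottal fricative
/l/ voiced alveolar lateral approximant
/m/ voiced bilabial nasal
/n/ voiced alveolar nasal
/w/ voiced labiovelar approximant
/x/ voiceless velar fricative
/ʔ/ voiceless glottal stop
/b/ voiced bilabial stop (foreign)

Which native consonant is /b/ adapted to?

d

/d/ is closest: same manner (stop), place distance 3 (bilabial→alveolar), same voicing; total 3. Next closest is /m/ at distance 4.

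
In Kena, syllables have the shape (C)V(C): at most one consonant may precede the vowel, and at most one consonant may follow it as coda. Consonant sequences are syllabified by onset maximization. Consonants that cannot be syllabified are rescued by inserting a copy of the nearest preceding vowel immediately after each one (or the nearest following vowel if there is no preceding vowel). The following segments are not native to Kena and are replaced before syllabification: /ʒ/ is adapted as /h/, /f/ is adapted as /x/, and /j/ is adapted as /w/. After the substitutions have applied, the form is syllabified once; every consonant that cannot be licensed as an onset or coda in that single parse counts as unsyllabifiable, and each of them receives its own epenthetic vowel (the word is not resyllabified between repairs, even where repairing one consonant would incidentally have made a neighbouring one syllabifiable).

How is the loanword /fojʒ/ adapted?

Substitution: /f/ → /x/, /j/ → /w/, /ʒ/ → /h/, giving /xowh/.
Under (C)V(C), the unsyllabifiable consonants are /h/ (at most one coda consonant is licensed; onsets are limited to one consonant).
Each unlicensed consonant becomes the onset of a new syllable: /h/ → /ho/.

xowho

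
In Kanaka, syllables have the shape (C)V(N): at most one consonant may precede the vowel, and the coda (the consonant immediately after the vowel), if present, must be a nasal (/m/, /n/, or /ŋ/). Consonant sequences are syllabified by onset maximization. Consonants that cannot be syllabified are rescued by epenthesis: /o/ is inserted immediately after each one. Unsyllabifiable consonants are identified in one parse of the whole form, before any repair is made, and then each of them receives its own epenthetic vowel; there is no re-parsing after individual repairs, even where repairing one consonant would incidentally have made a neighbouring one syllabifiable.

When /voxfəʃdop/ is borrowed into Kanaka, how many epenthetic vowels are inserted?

3

The unsyllabifiable consonants are /x/, /ʃ/, /p/; each receives one epenthetic vowel.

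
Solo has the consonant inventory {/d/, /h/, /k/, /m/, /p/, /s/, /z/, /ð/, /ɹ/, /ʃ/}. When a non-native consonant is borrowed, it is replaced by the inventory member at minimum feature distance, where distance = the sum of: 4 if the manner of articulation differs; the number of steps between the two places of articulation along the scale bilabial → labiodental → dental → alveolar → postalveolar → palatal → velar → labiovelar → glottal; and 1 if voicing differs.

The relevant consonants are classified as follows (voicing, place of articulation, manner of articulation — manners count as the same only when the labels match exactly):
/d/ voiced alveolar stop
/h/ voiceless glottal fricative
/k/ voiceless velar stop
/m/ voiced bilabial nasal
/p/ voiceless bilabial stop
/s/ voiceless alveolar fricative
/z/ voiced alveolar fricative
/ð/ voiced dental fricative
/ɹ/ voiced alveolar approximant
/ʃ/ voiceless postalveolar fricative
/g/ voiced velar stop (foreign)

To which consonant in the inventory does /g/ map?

k

/k/ is closest: same manner (stop), place distance 0 (velar→velar), voicing differs (+1); total 1. Next closest is /d/ at distance 3.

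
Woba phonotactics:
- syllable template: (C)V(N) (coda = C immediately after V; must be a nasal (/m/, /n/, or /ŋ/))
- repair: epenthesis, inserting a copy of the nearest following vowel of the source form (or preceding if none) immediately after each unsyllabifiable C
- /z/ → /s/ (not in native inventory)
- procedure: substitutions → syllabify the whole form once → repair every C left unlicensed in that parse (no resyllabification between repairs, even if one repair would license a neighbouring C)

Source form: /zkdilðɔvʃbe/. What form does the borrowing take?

Substitution: /z/ → /s/, giving /skdilðɔvʃbe/.
Syllabifying with onset maximization leaves /s/, /k/, /l/, /v/, /ʃ/ stranded (only a nasal (/m/, /n/, or /ŋ/) is licensed in coda position; onsets are limited to one consonant).
Each unlicensed consonant becomes the onset of a new syllable: /s/ → /si/, /k/ → /ki/, /l/ → /lɔ/, /v/ → /ve/, /ʃ/ → /ʃe/.

sikidilɔðɔveʃebe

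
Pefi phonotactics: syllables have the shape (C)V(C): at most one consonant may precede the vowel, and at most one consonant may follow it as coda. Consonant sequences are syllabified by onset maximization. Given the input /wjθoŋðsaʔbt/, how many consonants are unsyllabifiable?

Syllabifying with onset maximization leaves /w/, /j/, /ð/, /b/, /t/ stranded (at most one coda consonant is licensed; onsets are limited to one consonant).

5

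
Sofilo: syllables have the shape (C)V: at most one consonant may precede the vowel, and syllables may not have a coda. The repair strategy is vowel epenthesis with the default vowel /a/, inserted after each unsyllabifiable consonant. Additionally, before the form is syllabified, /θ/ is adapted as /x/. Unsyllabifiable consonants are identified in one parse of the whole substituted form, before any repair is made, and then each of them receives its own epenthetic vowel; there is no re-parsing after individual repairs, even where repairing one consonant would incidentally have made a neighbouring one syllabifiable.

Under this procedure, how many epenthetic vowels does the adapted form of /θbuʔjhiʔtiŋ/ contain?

5

After substitution the input is /xbuʔjhiʔtiŋ/.
The unsyllabifiable consonants are /x/, /ʔ/, /j/, /ʔ/, /ŋ/; each receives one epenthetic vowel.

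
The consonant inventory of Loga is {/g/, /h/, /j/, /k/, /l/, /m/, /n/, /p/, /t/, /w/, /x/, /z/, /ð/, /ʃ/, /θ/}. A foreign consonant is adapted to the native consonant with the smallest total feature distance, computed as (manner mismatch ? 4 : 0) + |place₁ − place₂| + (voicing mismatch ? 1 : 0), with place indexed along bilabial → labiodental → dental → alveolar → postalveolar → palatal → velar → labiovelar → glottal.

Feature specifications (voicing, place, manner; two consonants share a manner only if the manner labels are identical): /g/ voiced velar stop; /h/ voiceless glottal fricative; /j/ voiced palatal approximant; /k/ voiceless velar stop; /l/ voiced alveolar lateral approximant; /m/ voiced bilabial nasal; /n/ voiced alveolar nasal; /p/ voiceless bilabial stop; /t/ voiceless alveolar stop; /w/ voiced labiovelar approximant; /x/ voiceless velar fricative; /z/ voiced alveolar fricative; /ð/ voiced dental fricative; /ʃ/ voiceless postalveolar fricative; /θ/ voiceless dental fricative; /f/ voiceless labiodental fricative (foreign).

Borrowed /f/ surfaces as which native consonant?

θ

/θ/ is closest: same manner (fricative), place distance 1 (labiodental→dental), same voicing; total 1. Next closest is /ð/ at distance 2.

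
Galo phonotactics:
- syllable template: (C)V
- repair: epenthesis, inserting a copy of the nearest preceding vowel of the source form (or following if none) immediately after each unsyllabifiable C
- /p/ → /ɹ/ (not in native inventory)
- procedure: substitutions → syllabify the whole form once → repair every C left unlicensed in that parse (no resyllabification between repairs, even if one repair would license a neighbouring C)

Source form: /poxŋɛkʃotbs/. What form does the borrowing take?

Substitution: /p/ → /ɹ/, giving /ɹoxŋɛkʃotbs/.
Syllabifying with onset maximization leaves /x/, /k/, /t/, /b/, /s/ stranded (no codas are permitted; onsets are limited to one consonant).
Epenthesis after each stranded consonant: /x/ → /xo/, /k/ → /kɛ/, /t/ → /to/, /b/ → /bo/, /s/ → /so/.

ɹoxoŋɛkɛʃotoboso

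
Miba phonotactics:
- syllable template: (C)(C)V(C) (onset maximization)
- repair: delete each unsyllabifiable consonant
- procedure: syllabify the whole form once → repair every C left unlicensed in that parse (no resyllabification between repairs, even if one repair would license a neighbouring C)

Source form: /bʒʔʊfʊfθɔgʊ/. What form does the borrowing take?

The consonants /b/ cannot be parsed into a legal (C)(C)V(C) syllable (at most one coda consonant is licensed; onsets may contain at most 2 consonants).
Deleting the stranded consonants removes /b/.

ʒʔʊfʊfθɔgʊ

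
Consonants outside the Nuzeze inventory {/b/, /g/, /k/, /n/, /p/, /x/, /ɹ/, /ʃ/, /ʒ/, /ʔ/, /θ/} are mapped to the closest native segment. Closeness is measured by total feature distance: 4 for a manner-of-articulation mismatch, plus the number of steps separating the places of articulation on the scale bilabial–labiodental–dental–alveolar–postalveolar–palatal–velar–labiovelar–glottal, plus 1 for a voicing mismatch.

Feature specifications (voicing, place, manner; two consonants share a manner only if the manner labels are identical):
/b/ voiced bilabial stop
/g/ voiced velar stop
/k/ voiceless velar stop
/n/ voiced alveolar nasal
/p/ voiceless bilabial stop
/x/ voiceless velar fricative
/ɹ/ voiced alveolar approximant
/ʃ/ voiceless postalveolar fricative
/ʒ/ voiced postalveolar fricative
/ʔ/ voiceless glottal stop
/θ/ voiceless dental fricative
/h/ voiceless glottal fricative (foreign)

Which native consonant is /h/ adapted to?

x

/x/ is closest: same manner (fricative), place distance 2 (glottal→velar), same voicing; total 2. Next closest is /ʃ/ at distance 4.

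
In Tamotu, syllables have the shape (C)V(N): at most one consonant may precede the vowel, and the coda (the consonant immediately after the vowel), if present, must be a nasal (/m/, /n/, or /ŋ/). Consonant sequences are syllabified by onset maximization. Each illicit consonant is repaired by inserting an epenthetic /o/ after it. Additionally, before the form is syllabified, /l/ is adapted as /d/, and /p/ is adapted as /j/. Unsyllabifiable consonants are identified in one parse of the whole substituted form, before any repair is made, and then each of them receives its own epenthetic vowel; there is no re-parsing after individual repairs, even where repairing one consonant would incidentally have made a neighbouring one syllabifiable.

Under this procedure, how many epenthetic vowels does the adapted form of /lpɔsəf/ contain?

2

After substitution the input is /djɔsəf/.
The unsyllabifiable consonants are /d/, /f/; each receives one epenthetic vowel.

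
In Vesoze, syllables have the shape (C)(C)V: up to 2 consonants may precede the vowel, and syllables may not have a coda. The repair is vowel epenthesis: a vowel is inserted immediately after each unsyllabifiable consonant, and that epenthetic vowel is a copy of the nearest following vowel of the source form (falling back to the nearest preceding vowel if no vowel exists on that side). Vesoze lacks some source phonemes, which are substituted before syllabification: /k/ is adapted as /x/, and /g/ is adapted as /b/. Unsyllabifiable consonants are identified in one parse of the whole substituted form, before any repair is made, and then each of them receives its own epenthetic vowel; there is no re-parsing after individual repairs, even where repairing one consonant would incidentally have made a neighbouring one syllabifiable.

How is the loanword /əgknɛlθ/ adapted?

Substitution: /g/ → /b/, /k/ → /x/, giving /əbxnɛlθ/.
Under (C)(C)V, the unsyllabifiable consonants are /b/, /l/, /θ/ (no codas are permitted; onsets may contain at most 2 consonants).
Epenthesis after each stranded consonant: /b/ → /bɛ/, /l/ → /lɛ/, /θ/ → /θɛ/.

əbɛxnɛlɛθɛ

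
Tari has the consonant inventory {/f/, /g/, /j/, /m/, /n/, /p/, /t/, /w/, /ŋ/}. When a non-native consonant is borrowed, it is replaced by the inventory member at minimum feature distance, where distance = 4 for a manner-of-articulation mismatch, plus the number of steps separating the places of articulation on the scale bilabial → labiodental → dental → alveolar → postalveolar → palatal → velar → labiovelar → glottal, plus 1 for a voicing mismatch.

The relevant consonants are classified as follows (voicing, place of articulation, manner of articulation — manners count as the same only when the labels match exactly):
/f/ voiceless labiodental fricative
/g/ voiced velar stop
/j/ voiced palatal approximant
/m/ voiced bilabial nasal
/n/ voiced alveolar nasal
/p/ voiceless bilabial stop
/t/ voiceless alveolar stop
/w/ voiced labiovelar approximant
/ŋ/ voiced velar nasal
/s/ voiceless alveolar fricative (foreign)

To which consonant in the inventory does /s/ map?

f

/f/ is closest: same manner (fricative), place distance 2 (alveolar→labiodental), same voicing; total 2. Next closest is /t/ at distance 4.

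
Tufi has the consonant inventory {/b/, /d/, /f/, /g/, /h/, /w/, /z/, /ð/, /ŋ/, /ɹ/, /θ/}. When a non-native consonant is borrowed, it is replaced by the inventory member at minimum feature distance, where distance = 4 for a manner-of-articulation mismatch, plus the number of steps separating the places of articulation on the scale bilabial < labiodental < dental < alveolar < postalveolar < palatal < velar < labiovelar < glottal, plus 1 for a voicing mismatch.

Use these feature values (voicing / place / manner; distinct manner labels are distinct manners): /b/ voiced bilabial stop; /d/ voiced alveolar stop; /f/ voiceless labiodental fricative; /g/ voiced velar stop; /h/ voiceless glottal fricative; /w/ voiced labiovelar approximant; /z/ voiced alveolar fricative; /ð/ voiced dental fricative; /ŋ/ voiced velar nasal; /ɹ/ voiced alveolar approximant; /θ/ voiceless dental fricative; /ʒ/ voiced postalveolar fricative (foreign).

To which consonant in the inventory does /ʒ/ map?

z

/z/ is closest: same manner (fricative), place distance 1 (postalveolar→alveolar), same voicing; total 1. Next closest is /ð/ at distance 2.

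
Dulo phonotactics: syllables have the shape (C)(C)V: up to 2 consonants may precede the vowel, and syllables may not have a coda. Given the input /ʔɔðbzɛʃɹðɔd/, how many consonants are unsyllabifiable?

3

Under (C)(C)V, the unsyllabifiable consonants are /ð/, /ʃ/, /d/ (no codas are permitted; onsets may contain at most 2 consonants).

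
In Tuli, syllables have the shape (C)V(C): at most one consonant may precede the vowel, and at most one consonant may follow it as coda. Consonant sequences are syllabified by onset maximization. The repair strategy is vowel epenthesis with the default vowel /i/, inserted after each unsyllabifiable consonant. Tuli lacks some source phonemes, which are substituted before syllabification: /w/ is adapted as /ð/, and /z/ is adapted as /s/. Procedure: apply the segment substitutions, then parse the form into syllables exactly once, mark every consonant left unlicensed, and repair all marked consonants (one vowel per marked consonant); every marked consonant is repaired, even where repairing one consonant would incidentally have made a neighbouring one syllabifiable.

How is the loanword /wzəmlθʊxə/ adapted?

Substitution: /w/ → /ð/, /z/ → /s/, giving /ðsəmlθʊxə/.
The consonants /ð/, /l/ cannot be parsed into a legal (C)V(C) syllable (at most one coda consonant is licensed; onsets are limited to one consonant).
Epenthesis after each stranded consonant: /ð/ → /ði/, /l/ → /li/.

ðisəmliθʊxə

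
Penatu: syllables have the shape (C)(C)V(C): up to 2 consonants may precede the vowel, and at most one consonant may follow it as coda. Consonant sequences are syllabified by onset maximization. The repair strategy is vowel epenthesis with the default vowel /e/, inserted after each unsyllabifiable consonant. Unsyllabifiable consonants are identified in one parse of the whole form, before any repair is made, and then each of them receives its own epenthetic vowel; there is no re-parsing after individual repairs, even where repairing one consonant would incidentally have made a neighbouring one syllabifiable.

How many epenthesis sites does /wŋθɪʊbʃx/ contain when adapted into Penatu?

The unsyllabifiable consonants are /w/, /ʃ/, /x/; each receives one epenthetic vowel.

3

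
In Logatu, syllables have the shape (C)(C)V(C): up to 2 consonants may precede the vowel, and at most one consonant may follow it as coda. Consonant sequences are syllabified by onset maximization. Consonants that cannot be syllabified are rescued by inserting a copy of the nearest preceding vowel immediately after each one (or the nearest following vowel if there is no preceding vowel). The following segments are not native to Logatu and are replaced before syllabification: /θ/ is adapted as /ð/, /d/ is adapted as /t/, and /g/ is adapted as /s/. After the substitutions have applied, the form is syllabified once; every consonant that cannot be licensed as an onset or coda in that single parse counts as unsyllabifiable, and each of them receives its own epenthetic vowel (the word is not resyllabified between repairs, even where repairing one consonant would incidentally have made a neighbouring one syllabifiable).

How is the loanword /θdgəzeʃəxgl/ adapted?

Substitution: /θ/ → /ð/, /d/ → /t/, /g/ → /s/, giving /ðtsəzeʃəxsl/.
The consonants /ð/, /s/, /l/ cannot be parsed into a legal (C)(C)V(C) syllable (at most one coda consonant is licensed; onsets may contain at most 2 consonants).
Inserting the epenthetic vowel yields /ð/ → /ðə/, /s/ → /sə/, /l/ → /lə/.

ðətsəzeʃəxsələ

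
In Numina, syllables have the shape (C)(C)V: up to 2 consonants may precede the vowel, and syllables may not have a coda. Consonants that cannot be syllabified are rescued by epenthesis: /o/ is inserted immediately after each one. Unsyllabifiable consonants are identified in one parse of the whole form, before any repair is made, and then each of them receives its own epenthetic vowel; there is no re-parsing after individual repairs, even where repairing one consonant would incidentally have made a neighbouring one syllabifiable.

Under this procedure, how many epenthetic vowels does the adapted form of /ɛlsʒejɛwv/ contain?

The unsyllabifiable consonants are /l/, /w/, /v/; each receives one epenthetic vowel.

3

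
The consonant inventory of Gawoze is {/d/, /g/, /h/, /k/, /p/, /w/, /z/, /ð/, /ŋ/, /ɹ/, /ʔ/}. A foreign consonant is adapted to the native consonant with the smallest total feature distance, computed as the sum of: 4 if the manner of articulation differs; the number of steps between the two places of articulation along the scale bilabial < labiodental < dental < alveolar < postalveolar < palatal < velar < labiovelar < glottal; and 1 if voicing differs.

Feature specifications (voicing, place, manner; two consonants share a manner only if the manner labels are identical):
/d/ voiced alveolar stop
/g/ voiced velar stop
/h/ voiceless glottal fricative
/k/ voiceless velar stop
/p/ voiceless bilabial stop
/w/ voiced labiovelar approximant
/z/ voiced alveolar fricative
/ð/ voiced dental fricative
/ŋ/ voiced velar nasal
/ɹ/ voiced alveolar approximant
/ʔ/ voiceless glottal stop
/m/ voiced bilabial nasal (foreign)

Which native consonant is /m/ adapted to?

/p/ is closest: manner differs (nasal→stop, +4), place distance 0 (bilabial→bilabial), voicing differs (+1); total 5. Next closest is /ð/ at distance 6.

p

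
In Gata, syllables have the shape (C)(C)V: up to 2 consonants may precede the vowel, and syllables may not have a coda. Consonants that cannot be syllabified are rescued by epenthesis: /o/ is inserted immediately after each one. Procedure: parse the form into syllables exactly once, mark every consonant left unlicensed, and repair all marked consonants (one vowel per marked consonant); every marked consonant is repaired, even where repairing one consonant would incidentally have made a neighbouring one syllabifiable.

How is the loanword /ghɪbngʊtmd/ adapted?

Under (C)(C)V, the unsyllabifiable consonants are /b/, /t/, /m/, /d/ (no codas are permitted; onsets may contain at most 2 consonants).
Inserting the epenthetic vowel yields /b/ → /bo/, /t/ → /to/, /m/ → /mo/, /d/ → /do/.

ghɪbongʊtomodo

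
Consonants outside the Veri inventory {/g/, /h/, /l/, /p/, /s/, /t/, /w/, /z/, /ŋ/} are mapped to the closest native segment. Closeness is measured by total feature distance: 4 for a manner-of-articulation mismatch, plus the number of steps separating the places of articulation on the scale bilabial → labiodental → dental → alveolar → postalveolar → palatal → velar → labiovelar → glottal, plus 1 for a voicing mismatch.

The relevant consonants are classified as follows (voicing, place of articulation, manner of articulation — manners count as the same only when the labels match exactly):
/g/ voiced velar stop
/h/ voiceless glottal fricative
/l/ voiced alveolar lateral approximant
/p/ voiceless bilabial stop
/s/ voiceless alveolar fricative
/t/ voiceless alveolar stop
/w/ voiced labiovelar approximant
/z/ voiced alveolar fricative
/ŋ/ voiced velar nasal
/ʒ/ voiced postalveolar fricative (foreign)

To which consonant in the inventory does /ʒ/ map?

/z/ is closest: same manner (fricative), place distance 1 (postalveolar→alveolar), same voicing; total 1. Next closest is /s/ at distance 2.

z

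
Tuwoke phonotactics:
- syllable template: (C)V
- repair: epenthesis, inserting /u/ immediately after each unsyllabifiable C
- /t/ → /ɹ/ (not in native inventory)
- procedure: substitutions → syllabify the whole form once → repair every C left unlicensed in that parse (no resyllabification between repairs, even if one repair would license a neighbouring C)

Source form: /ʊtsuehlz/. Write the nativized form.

Substitution: /t/ → /ɹ/, giving /ʊɹsuehlz/.
Under (C)V, the unsyllabifiable consonants are /ɹ/, /h/, /l/, /z/ (no codas are permitted; onsets are limited to one consonant).
Each unlicensed consonant becomes the onset of a new syllable: /ɹ/ → /ɹu/, /h/ → /hu/, /l/ → /lu/, /z/ → /zu/.

ʊɹusuehuluzu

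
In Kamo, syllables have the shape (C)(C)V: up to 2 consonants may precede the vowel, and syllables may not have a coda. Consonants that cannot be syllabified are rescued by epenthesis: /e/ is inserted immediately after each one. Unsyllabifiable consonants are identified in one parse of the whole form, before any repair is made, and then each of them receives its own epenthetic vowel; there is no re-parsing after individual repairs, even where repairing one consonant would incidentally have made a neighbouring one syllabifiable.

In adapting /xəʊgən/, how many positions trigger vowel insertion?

The unsyllabifiable consonants are /n/; each receives one epenthetic vowel.

1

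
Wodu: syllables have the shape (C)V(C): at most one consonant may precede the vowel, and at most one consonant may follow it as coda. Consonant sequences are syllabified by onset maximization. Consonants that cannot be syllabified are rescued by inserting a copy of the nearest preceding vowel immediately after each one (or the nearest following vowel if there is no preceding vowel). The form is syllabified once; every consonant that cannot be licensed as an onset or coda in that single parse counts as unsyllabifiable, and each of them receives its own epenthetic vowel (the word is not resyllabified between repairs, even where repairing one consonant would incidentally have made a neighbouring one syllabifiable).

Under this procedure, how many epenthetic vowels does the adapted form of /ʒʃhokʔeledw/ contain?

The unsyllabifiable consonants are /ʒ/, /ʃ/, /w/; each receives one epenthetic vowel.

3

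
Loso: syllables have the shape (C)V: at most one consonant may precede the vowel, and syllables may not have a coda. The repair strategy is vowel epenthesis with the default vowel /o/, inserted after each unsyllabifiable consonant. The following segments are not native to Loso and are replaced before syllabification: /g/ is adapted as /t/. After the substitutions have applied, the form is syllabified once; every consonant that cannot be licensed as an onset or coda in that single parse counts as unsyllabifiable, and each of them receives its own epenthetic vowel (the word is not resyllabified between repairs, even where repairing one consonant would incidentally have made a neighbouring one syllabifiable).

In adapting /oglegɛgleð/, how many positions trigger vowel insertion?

After substitution the input is /otletɛtleð/.
The unsyllabifiable consonants are /t/, /t/, /ð/; each receives one epenthetic vowel.

3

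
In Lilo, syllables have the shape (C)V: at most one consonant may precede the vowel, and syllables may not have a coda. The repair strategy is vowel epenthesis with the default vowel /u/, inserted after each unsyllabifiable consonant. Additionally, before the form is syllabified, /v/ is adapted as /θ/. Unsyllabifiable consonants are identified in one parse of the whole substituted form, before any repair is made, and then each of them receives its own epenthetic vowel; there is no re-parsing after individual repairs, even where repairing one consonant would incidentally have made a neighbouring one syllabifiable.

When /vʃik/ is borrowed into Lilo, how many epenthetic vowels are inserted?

2

After substitution the input is /θʃik/.
The unsyllabifiable consonants are /θ/, /k/; each receives one epenthetic vowel.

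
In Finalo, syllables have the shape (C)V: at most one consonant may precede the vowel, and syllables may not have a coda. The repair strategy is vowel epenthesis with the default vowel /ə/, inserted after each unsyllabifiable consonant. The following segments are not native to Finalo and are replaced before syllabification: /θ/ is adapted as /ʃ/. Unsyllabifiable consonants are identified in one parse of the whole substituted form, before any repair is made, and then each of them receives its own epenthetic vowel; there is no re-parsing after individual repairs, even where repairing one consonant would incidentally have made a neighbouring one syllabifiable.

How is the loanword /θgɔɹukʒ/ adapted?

Substitution: /θ/ → /ʃ/, giving /ʃgɔɹukʒ/.
Under (C)V, the unsyllabifiable consonants are /ʃ/, /k/, /ʒ/ (no codas are permitted; onsets are limited to one consonant).
Inserting the epenthetic vowel yields /ʃ/ → /ʃə/, /k/ → /kə/, /ʒ/ → /ʒə/.

ʃəgɔɹukəʒə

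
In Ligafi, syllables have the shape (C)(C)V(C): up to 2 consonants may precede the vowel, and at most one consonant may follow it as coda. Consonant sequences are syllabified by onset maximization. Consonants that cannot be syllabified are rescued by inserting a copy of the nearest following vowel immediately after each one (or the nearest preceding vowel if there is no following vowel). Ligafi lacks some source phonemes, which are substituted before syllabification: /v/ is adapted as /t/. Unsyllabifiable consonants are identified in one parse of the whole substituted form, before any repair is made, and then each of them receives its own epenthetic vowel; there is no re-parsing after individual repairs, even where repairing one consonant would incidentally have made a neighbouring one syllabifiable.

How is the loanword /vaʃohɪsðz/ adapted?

Substitution: /v/ → /t/, giving /taʃohɪsðz/.
Under (C)(C)V(C), the unsyllabifiable consonants are /ð/, /z/ (at most one coda consonant is licensed; onsets may contain at most 2 consonants).
Inserting the epenthetic vowel yields /ð/ → /ðɪ/, /z/ → /zɪ/.

taʃohɪsðɪzɪ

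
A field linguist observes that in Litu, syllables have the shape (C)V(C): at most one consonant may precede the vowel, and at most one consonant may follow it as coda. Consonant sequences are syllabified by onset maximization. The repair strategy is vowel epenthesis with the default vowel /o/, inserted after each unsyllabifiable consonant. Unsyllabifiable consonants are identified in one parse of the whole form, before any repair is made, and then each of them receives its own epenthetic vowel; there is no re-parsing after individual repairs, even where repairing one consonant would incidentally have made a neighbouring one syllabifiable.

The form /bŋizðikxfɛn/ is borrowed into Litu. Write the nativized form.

boŋizðikxofɛn

Under (C)V(C), the unsyllabifiable consonants are /b/, /x/ (at most one coda consonant is licensed; onsets are limited to one consonant).
Epenthesis after each stranded consonant: /b/ → /bo/, /x/ → /xo/.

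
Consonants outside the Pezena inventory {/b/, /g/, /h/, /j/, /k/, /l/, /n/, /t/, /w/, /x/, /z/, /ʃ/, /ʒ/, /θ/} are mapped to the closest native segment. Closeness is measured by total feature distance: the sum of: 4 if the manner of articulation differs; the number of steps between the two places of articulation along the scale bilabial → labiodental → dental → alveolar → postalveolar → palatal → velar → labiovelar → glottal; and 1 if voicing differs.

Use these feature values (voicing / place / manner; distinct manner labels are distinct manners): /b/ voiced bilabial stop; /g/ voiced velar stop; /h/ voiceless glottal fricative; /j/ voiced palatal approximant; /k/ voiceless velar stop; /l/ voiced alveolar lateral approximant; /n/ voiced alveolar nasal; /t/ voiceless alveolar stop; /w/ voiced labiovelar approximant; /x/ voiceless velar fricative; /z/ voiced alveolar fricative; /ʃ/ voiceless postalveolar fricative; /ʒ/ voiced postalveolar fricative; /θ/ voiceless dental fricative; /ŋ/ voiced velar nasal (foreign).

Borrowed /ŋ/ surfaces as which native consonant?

n

/n/ is closest: same manner (nasal), place distance 3 (velar→alveolar), same voicing; total 3. Next closest is /g/ at distance 4.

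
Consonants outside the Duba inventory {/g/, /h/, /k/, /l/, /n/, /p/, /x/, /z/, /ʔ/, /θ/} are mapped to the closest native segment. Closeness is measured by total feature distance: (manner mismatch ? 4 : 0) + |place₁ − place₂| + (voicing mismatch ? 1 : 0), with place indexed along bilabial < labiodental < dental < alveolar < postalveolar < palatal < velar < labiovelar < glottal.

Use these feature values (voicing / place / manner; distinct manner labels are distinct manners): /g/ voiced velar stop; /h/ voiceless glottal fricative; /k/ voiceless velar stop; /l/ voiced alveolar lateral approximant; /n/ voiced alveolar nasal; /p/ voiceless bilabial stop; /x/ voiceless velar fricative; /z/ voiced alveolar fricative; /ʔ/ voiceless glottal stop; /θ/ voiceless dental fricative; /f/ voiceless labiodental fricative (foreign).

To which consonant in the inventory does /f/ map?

/θ/ is closest: same manner (fricative), place distance 1 (labiodental→dental), same voicing; total 1. Next closest is /z/ at distance 3.

θ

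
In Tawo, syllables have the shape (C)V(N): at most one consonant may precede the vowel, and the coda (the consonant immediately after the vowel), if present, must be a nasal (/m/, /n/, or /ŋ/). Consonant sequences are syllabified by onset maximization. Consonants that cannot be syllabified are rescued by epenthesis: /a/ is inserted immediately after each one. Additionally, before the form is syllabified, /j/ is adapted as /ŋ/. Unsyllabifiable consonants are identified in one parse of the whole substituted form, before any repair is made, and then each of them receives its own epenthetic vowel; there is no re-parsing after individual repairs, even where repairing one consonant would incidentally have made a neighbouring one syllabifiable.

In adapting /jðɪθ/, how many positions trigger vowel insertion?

After substitution the input is /ŋðɪθ/.
The unsyllabifiable consonants are /ŋ/, /θ/; each receives one epenthetic vowel.

2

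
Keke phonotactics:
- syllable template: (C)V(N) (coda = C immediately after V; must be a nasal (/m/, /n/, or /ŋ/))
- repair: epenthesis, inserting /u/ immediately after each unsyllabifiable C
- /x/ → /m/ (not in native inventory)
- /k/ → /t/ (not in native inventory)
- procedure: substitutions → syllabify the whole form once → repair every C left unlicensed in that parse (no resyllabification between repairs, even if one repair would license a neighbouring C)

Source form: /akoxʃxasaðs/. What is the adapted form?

Substitution: /k/ → /t/, /x/ → /m/, giving /atomʃmasaðs/.
The consonants /ʃ/, /ð/, /s/ cannot be parsed into a legal (C)V(N) syllable (only a nasal (/m/, /n/, or /ŋ/) is licensed in coda position; onsets are limited to one consonant).
Each unlicensed consonant becomes the onset of a new syllable: /ʃ/ → /ʃu/, /ð/ → /ðu/, /s/ → /su/.

atomʃumasaðusu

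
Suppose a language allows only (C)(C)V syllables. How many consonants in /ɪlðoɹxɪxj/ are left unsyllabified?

2

Syllabifying with onset maximization leaves /x/, /j/ stranded (no codas are permitted; onsets may contain at most 2 consonants).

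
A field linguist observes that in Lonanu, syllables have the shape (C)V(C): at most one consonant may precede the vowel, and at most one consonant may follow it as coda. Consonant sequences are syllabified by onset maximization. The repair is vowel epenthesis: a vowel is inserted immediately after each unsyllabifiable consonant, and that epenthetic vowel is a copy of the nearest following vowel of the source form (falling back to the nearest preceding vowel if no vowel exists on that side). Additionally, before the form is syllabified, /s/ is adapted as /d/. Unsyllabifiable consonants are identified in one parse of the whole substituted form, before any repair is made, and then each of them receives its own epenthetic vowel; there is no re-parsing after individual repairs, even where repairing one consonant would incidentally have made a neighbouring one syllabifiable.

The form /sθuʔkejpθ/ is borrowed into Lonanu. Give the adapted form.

duθuʔkejpeθe

Substitution: /s/ → /d/, giving /dθuʔkejpθ/.
The consonants /d/, /p/, /θ/ cannot be parsed into a legal (C)V(C) syllable (at most one coda consonant is licensed; onsets are limited to one consonant).
Each unlicensed consonant becomes the onset of a new syllable: /d/ → /du/, /p/ → /pe/, /θ/ → /θe/.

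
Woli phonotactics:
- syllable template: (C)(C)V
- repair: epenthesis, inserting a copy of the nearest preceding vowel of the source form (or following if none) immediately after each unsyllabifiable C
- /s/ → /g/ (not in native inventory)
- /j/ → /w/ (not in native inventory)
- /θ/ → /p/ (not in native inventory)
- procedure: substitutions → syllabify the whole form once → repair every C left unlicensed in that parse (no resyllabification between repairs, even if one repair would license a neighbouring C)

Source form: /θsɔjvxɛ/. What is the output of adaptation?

Substitution: /θ/ → /p/, /s/ → /g/, /j/ → /w/, giving /pgɔwvxɛ/.
Syllabifying with onset maximization leaves /w/ stranded (no codas are permitted; onsets may contain at most 2 consonants).
Inserting the epenthetic vowel yields /w/ → /wɔ/.

pgɔwɔvxɛ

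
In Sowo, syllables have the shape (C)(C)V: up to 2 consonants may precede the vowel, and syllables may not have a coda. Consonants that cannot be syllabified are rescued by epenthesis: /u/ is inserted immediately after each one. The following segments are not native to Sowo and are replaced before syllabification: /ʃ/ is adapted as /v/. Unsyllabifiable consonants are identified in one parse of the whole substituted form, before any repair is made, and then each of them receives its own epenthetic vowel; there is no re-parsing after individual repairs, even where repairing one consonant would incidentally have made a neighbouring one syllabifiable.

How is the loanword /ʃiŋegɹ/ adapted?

Substitution: /ʃ/ → /v/, giving /viŋegɹ/.
The consonants /g/, /ɹ/ cannot be parsed into a legal (C)(C)V syllable (no codas are permitted; onsets may contain at most 2 consonants).
Each unlicensed consonant becomes the onset of a new syllable: /g/ → /gu/, /ɹ/ → /ɹu/.

viŋeguɹu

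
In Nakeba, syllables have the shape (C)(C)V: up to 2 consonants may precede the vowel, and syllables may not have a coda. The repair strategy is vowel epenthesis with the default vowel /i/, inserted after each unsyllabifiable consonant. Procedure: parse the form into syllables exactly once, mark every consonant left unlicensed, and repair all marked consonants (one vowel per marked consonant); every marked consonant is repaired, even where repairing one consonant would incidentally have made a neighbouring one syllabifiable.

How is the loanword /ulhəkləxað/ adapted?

Syllabifying with onset maximization leaves /ð/ stranded (no codas are permitted; onsets may contain at most 2 consonants).
Inserting the epenthetic vowel yields /ð/ → /ði/.

ulhəkləxaði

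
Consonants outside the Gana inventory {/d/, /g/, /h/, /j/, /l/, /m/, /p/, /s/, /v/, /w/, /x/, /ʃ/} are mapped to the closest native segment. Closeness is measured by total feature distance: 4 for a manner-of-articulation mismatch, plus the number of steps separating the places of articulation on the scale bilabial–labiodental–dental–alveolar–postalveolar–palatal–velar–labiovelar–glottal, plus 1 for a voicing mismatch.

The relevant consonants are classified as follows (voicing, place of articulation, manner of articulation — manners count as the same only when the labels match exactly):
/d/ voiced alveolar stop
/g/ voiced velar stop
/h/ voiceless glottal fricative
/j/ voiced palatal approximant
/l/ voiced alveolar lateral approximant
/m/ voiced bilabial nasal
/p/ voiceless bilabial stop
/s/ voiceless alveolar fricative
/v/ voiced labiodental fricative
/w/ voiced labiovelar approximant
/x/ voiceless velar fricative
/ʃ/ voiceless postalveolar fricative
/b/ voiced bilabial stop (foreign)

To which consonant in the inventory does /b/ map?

p

/p/ is closest: same manner (stop), place distance 0 (bilabial→bilabial), voicing differs (+1); total 1. Next closest is /d/ at distance 3.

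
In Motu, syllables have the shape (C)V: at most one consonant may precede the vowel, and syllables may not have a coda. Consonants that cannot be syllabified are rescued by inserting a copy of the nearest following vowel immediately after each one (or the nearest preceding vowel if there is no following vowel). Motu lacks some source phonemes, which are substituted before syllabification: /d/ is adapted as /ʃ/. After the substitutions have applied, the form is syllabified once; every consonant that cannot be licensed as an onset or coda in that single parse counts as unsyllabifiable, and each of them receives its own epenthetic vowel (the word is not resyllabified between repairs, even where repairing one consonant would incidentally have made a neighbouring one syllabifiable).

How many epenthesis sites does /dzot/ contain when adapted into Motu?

2

After substitution the input is /ʃzot/.
The unsyllabifiable consonants are /ʃ/, /t/; each receives one epenthetic vowel.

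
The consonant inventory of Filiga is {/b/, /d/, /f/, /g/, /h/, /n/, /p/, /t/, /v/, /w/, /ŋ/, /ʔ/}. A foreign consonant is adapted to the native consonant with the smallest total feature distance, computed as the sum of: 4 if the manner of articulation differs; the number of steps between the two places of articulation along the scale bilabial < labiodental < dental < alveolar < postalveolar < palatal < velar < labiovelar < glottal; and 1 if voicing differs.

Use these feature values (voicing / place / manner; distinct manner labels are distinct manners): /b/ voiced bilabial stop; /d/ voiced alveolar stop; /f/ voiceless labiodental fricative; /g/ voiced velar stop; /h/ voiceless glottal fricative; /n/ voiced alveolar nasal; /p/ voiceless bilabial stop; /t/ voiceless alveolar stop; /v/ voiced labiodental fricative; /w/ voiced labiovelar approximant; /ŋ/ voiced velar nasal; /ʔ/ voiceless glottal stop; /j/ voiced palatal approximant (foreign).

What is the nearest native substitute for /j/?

/w/ is closest: same manner (approximant), place distance 2 (palatal→labiovelar), same voicing; total 2. Next closest is /g/ at distance 5.

w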